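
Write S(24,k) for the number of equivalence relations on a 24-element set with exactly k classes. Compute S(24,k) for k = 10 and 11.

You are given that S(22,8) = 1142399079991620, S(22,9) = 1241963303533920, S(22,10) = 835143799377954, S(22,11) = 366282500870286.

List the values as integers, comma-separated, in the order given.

[23] T[23,9]:9*1241963303533920+1142399079991620=12320068811796900 · T[23,10]:10*835143799377954+1241963303533920=9593401297313460 · T[23,11]:11*366282500870286+835143799377954=4864251308951100
[24] T[24,10]:10*9593401297313460+12320068811796900=108254081784931500 · T[24,11]:11*4864251308951100+9593401297313460=63100165695775560
Read S(24,10) = 108254081784931500, S(24,11) = 63100165695775560.

108254081784931500, 63100165695775560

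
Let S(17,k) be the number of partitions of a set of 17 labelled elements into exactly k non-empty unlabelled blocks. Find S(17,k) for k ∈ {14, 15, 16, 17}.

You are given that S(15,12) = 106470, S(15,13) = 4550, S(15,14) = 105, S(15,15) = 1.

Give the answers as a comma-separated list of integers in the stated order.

249900, 7820, 136, 1

row 16: T[16][13]=13·4550+106470=165620  T[16][14]=14·105+4550=6020  T[16][15]=15·1+105=120  T[16][16]=16·0+1=1
row 17: T[17][14]=14·6020+165620=249900  T[17][15]=15·120+6020=7820  T[17][16]=16·1+120=136  T[17][17]=17·0+1=1
Read S(17,14) = 249900, S(17,15) = 7820, S(17,16) = 136, S(17,17) = 1.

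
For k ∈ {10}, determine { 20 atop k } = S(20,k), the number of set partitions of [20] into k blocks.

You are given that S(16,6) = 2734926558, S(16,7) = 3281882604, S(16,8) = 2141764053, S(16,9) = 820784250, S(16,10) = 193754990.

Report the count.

i=17: T(17,7)=2734926558+7·3281882604=25708104786 | T(17,8)=3281882604+8·2141764053=20415995028 | T(17,9)=2141764053+9·820784250=9528822303 | T(17,10)=820784250+10·193754990=2758334150
i=18: T(18,8)=25708104786+8·20415995028=189036065010 | T(18,9)=20415995028+9·9528822303=106175395755 | T(18,10)=9528822303+10·2758334150=37112163803
i=19: T(19,9)=189036065010+9·106175395755=1144614626805 | T(19,10)=106175395755+10·37112163803=477297033785
i=20: T(20,10)=1144614626805+10·477297033785=5917584964655
Read S(20,10) = 5917584964655.

5917584964655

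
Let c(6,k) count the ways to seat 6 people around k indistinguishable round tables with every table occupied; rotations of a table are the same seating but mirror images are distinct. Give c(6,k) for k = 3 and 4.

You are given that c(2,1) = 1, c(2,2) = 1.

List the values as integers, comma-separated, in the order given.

225, 85

i=3: T(3,1)=0+2·1=2 | T(3,2)=1+2·1=3 | T(3,3)=1+2·0=1
i=4: T(4,1)=0+3·2=6 | T(4,2)=2+3·3=11 | T(4,3)=3+3·1=6 | T(4,4)=1+3·0=1
i=5: T(5,2)=6+4·11=50 | T(5,3)=11+4·6=35 | T(5,4)=6+4·1=10
i=6: T(6,3)=50+5·35=225 | T(6,4)=35+5·10=85
Read c(6,3) = 225, c(6,4) = 85.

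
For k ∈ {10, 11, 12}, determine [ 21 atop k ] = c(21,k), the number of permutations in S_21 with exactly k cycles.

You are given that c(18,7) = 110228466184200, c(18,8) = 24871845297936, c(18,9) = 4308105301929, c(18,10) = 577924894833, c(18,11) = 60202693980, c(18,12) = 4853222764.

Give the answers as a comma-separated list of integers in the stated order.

10142299865511450, 1307535010540395, 135585182899530

row 19: T[19][8]=18·24871845297936+110228466184200=557921681547048  T[19][9]=18·4308105301929+24871845297936=102417740732658  T[19][10]=18·577924894833+4308105301929=14710753408923  T[19][11]=18·60202693980+577924894833=1661573386473  T[19][12]=18·4853222764+60202693980=147560703732
row 20: T[20][9]=19·102417740732658+557921681547048=2503858755467550  T[20][10]=19·14710753408923+102417740732658=381922055502195  T[20][11]=19·1661573386473+14710753408923=46280647751910  T[20][12]=19·147560703732+1661573386473=4465226757381
row 21: T[21][10]=20·381922055502195+2503858755467550=10142299865511450  T[21][11]=20·46280647751910+381922055502195=1307535010540395  T[21][12]=20·4465226757381+46280647751910=135585182899530
Read c(21,10) = 10142299865511450, c(21,11) = 1307535010540395, c(21,12) = 135585182899530.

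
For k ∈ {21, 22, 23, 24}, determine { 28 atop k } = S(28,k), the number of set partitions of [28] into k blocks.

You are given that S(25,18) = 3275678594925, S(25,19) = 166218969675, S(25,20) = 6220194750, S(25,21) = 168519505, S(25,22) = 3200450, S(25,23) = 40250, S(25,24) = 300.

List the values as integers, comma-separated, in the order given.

22653141490980, 825906183960, 22693687380, 460192005

[26] T[26,19]:19*166218969675+3275678594925=6433839018750 · T[26,20]:20*6220194750+166218969675=290622864675 · T[26,21]:21*168519505+6220194750=9759104355 · T[26,22]:22*3200450+168519505=238929405 · T[26,23]:23*40250+3200450=4126200 · T[26,24]:24*300+40250=47450
[27] T[27,20]:20*290622864675+6433839018750=12246296312250 · T[27,21]:21*9759104355+290622864675=495564056130 · T[27,22]:22*238929405+9759104355=15015551265 · T[27,23]:23*4126200+238929405=333832005 · T[27,24]:24*47450+4126200=5265000
[28] T[28,21]:21*495564056130+12246296312250=22653141490980 · T[28,22]:22*15015551265+495564056130=825906183960 · T[28,23]:23*333832005+15015551265=22693687380 · T[28,24]:24*5265000+333832005=460192005
Read S(28,21) = 22653141490980, S(28,22) = 825906183960, S(28,23) = 22693687380, S(28,24) = 460192005.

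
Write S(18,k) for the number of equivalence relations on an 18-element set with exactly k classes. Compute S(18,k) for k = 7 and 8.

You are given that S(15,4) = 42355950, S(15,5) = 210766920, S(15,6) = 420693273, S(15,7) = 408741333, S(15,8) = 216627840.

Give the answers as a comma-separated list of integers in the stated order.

[16] T[16,5]:5*210766920+42355950=1096190550 · T[16,6]:6*420693273+210766920=2734926558 · T[16,7]:7*408741333+420693273=3281882604 · T[16,8]:8*216627840+408741333=2141764053
[17] T[17,6]:6*2734926558+1096190550=17505749898 · T[17,7]:7*3281882604+2734926558=25708104786 · T[17,8]:8*2141764053+3281882604=20415995028
[18] T[18,7]:7*25708104786+17505749898=197462483400 · T[18,8]:8*20415995028+25708104786=189036065010
Read S(18,7) = 197462483400, S(18,8) = 189036065010.

197462483400, 189036065010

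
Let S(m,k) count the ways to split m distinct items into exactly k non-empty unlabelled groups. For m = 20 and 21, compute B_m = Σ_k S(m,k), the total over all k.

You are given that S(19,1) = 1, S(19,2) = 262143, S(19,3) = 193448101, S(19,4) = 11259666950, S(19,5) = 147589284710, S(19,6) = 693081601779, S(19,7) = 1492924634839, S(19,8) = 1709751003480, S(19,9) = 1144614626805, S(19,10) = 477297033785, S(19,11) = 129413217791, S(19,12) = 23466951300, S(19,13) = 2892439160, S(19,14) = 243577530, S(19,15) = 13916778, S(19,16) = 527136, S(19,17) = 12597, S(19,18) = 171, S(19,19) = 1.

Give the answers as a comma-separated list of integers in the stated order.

[20] T[20,1]:1*1+0=1 · T[20,2]:2*262143+1=524287 · T[20,3]:3*193448101+262143=580606446 · T[20,4]:4*11259666950+193448101=45232115901 · T[20,5]:5*147589284710+11259666950=749206090500 · T[20,6]:6*693081601779+147589284710=4306078895384 · T[20,7]:7*1492924634839+693081601779=11143554045652 · T[20,8]:8*1709751003480+1492924634839=15170932662679 · T[20,9]:9*1144614626805+1709751003480=12011282644725 · T[20,10]:10*477297033785+1144614626805=5917584964655 · T[20,11]:11*129413217791+477297033785=1900842429486 · T[20,12]:12*23466951300+129413217791=411016633391 · T[20,13]:13*2892439160+23466951300=61068660380 · T[20,14]:14*243577530+2892439160=6302524580 · T[20,15]:15*13916778+243577530=452329200 · T[20,16]:16*527136+13916778=22350954 · T[20,17]:17*12597+527136=741285 · T[20,18]:18*171+12597=15675 · T[20,19]:19*1+171=190 · T[20,20]:20*0+1=1
[21] T[21,1]:1*1+0=1 · T[21,2]:2*524287+1=1048575 · T[21,3]:3*580606446+524287=1742343625 · T[21,4]:4*45232115901+580606446=181509070050 · T[21,5]:5*749206090500+45232115901=3791262568401 · T[21,6]:6*4306078895384+749206090500=26585679462804 · T[21,7]:7*11143554045652+4306078895384=82310957214948 · T[21,8]:8*15170932662679+11143554045652=132511015347084 · T[21,9]:9*12011282644725+15170932662679=123272476465204 · T[21,10]:10*5917584964655+12011282644725=71187132291275 · T[21,11]:11*1900842429486+5917584964655=26826851689001 · T[21,12]:12*411016633391+1900842429486=6833042030178 · T[21,13]:13*61068660380+411016633391=1204909218331 · T[21,14]:14*6302524580+61068660380=149304004500 · T[21,15]:15*452329200+6302524580=13087462580 · T[21,16]:16*22350954+452329200=809944464 · T[21,17]:17*741285+22350954=34952799 · T[21,18]:18*15675+741285=1023435 · T[21,19]:19*190+15675=19285 · T[21,20]:20*1+190=210 · T[21,21]:21*0+1=1
B_20 = ΣS(20,k) = 1+524287+580606446+45232115901+749206090500+4306078895384+11143554045652+15170932662679+12011282644725+5917584964655+1900842429486+411016633391+61068660380+6302524580+452329200+22350954+741285+15675+190+1 = 51724158235372
B_21 = ΣS(21,k) = 1+1048575+1742343625+181509070050+3791262568401+26585679462804+82310957214948+132511015347084+123272476465204+71187132291275+26826851689001+6833042030178+1204909218331+149304004500+13087462580+809944464+34952799+1023435+19285+210+1 = 474869816156751

51724158235372, 474869816156751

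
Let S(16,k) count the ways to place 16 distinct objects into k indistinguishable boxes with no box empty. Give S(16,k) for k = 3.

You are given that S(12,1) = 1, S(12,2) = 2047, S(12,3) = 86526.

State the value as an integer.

7141686

@13  (13,1):1·1+0→1, (13,2):2047·2+1→4095, (13,3):86526·3+2047→261625
@14  (14,1):1·1+0→1, (14,2):4095·2+1→8191, (14,3):261625·3+4095→788970
@15  (15,2):8191·2+1→16383, (15,3):788970·3+8191→2375101
@16  (16,3):2375101·3+16383→7141686
Read S(16,3) = 7141686.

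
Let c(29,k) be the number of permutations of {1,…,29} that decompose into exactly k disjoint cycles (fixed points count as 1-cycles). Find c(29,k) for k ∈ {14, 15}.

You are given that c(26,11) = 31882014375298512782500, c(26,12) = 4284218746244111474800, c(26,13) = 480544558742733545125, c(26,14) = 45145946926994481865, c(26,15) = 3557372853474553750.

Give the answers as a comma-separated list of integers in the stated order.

2316762871029690607422990, 211821088794711294496815

i=27: T(27,12)=31882014375298512782500+26·4284218746244111474800=143271701777645411127300 | T(27,13)=4284218746244111474800+26·480544558742733545125=16778377273555183648050 | T(27,14)=480544558742733545125+26·45145946926994481865=1654339178844590073615 | T(27,15)=45145946926994481865+26·3557372853474553750=137637641117332879365
i=28: T(28,13)=143271701777645411127300+27·16778377273555183648050=596287888163635369624650 | T(28,14)=16778377273555183648050+27·1654339178844590073615=61445535102359115635655 | T(28,15)=1654339178844590073615+27·137637641117332879365=5370555489012577816470
i=29: T(29,14)=596287888163635369624650+28·61445535102359115635655=2316762871029690607422990 | T(29,15)=61445535102359115635655+28·5370555489012577816470=211821088794711294496815
Read c(29,14) = 2316762871029690607422990, c(29,15) = 211821088794711294496815.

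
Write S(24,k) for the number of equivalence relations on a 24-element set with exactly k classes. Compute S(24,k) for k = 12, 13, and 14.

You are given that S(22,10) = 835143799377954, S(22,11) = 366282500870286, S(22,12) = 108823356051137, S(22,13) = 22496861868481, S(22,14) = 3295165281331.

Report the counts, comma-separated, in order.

24930204590758260, 6888836057922000, 1362091021641000

row 23: T[23][11]=11·366282500870286+835143799377954=4864251308951100  T[23][12]=12·108823356051137+366282500870286=1672162773483930  T[23][13]=13·22496861868481+108823356051137=401282560341390  T[23][14]=14·3295165281331+22496861868481=68629175807115
row 24: T[24][12]=12·1672162773483930+4864251308951100=24930204590758260  T[24][13]=13·401282560341390+1672162773483930=6888836057922000  T[24][14]=14·68629175807115+401282560341390=1362091021641000
Read S(24,12) = 24930204590758260, S(24,13) = 6888836057922000, S(24,14) = 1362091021641000.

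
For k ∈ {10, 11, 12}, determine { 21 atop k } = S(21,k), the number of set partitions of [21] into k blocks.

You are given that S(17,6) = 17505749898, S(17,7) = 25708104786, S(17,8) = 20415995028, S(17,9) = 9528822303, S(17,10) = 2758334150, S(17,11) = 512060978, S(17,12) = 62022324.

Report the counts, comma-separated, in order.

@18  (18,7):25708104786·7+17505749898→197462483400, (18,8):20415995028·8+25708104786→189036065010, (18,9):9528822303·9+20415995028→106175395755, (18,10):2758334150·10+9528822303→37112163803, (18,11):512060978·11+2758334150→8391004908, (18,12):62022324·12+512060978→1256328866
@19  (19,8):189036065010·8+197462483400→1709751003480, (19,9):106175395755·9+189036065010→1144614626805, (19,10):37112163803·10+106175395755→477297033785, (19,11):8391004908·11+37112163803→129413217791, (19,12):1256328866·12+8391004908→23466951300
@20  (20,9):1144614626805·9+1709751003480→12011282644725, (20,10):477297033785·10+1144614626805→5917584964655, (20,11):129413217791·11+477297033785→1900842429486, (20,12):23466951300·12+129413217791→411016633391
@21  (21,10):5917584964655·10+12011282644725→71187132291275, (21,11):1900842429486·11+5917584964655→26826851689001, (21,12):411016633391·12+1900842429486→6833042030178
Read S(21,10) = 71187132291275, S(21,11) = 26826851689001, S(21,12) = 6833042030178.

71187132291275, 26826851689001, 6833042030178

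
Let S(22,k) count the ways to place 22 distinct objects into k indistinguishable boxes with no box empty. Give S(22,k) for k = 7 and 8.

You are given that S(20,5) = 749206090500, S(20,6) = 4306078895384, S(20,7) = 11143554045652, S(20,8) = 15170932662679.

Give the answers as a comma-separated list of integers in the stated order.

602762379967440, 1142399079991620

@21  (21,6):4306078895384·6+749206090500→26585679462804, (21,7):11143554045652·7+4306078895384→82310957214948, (21,8):15170932662679·8+11143554045652→132511015347084
@22  (22,7):82310957214948·7+26585679462804→602762379967440, (22,8):132511015347084·8+82310957214948→1142399079991620
Read S(22,7) = 602762379967440, S(22,8) = 1142399079991620.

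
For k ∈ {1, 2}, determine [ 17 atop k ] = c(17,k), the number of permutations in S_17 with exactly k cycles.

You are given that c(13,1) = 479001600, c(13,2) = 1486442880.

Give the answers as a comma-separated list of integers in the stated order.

20922789888000, 70734282393600

[14] T[14,1]:13*479001600+0=6227020800 · T[14,2]:13*1486442880+479001600=19802759040
[15] T[15,1]:14*6227020800+0=87178291200 · T[15,2]:14*19802759040+6227020800=283465647360
[16] T[16,1]:15*87178291200+0=1307674368000 · T[16,2]:15*283465647360+87178291200=4339163001600
[17] T[17,1]:16*1307674368000+0=20922789888000 · T[17,2]:16*4339163001600+1307674368000=70734282393600
Read c(17,1) = 20922789888000, c(17,2) = 70734282393600.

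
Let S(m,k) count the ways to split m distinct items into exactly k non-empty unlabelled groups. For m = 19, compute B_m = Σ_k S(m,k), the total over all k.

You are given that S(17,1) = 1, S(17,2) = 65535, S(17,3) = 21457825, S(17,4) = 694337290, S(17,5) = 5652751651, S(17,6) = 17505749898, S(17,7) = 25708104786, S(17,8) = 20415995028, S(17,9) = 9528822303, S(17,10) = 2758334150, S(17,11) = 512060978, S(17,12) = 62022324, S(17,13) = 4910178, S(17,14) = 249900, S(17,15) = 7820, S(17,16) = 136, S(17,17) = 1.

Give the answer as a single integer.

5832742205057

i=18: T(18,1)=0+1·1=1 | T(18,2)=1+2·65535=131071 | T(18,3)=65535+3·21457825=64439010 | T(18,4)=21457825+4·694337290=2798806985 | T(18,5)=694337290+5·5652751651=28958095545 | T(18,6)=5652751651+6·17505749898=110687251039 | T(18,7)=17505749898+7·25708104786=197462483400 | T(18,8)=25708104786+8·20415995028=189036065010 | T(18,9)=20415995028+9·9528822303=106175395755 | T(18,10)=9528822303+10·2758334150=37112163803 | T(18,11)=2758334150+11·512060978=8391004908 | T(18,12)=512060978+12·62022324=1256328866 | T(18,13)=62022324+13·4910178=125854638 | T(18,14)=4910178+14·249900=8408778 | T(18,15)=249900+15·7820=367200 | T(18,16)=7820+16·136=9996 | T(18,17)=136+17·1=153 | T(18,18)=1+18·0=1
i=19: T(19,1)=0+1·1=1 | T(19,2)=1+2·131071=262143 | T(19,3)=131071+3·64439010=193448101 | T(19,4)=64439010+4·2798806985=11259666950 | T(19,5)=2798806985+5·28958095545=147589284710 | T(19,6)=28958095545+6·110687251039=693081601779 | T(19,7)=110687251039+7·197462483400=1492924634839 | T(19,8)=197462483400+8·189036065010=1709751003480 | T(19,9)=189036065010+9·106175395755=1144614626805 | T(19,10)=106175395755+10·37112163803=477297033785 | T(19,11)=37112163803+11·8391004908=129413217791 | T(19,12)=8391004908+12·1256328866=23466951300 | T(19,13)=1256328866+13·125854638=2892439160 | T(19,14)=125854638+14·8408778=243577530 | T(19,15)=8408778+15·367200=13916778 | T(19,16)=367200+16·9996=527136 | T(19,17)=9996+17·153=12597 | T(19,18)=153+18·1=171 | T(19,19)=1+19·0=1
B_19 = ΣS(19,k) = 1+262143+193448101+11259666950+147589284710+693081601779+1492924634839+1709751003480+1144614626805+477297033785+129413217791+23466951300+2892439160+243577530+13916778+527136+12597+171+1 = 5832742205057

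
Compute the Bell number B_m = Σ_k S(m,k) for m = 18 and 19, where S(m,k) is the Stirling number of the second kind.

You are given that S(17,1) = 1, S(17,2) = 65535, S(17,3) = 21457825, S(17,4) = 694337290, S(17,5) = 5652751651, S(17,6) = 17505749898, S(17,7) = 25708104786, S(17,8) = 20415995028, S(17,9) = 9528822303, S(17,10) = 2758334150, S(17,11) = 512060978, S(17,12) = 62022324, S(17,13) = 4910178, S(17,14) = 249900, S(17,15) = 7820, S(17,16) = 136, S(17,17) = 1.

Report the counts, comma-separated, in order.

[18] T[18,1]:1*1+0=1 · T[18,2]:2*65535+1=131071 · T[18,3]:3*21457825+65535=64439010 · T[18,4]:4*694337290+21457825=2798806985 · T[18,5]:5*5652751651+694337290=28958095545 · T[18,6]:6*17505749898+5652751651=110687251039 · T[18,7]:7*25708104786+17505749898=197462483400 · T[18,8]:8*20415995028+25708104786=189036065010 · T[18,9]:9*9528822303+20415995028=106175395755 · T[18,10]:10*2758334150+9528822303=37112163803 · T[18,11]:11*512060978+2758334150=8391004908 · T[18,12]:12*62022324+512060978=1256328866 · T[18,13]:13*4910178+62022324=125854638 · T[18,14]:14*249900+4910178=8408778 · T[18,15]:15*7820+249900=367200 · T[18,16]:16*136+7820=9996 · T[18,17]:17*1+136=153 · T[18,18]:18*0+1=1
[19] T[19,1]:1*1+0=1 · T[19,2]:2*131071+1=262143 · T[19,3]:3*64439010+131071=193448101 · T[19,4]:4*2798806985+64439010=11259666950 · T[19,5]:5*28958095545+2798806985=147589284710 · T[19,6]:6*110687251039+28958095545=693081601779 · T[19,7]:7*197462483400+110687251039=1492924634839 · T[19,8]:8*189036065010+197462483400=1709751003480 · T[19,9]:9*106175395755+189036065010=1144614626805 · T[19,10]:10*37112163803+106175395755=477297033785 · T[19,11]:11*8391004908+37112163803=129413217791 · T[19,12]:12*1256328866+8391004908=23466951300 · T[19,13]:13*125854638+1256328866=2892439160 · T[19,14]:14*8408778+125854638=243577530 · T[19,15]:15*367200+8408778=13916778 · T[19,16]:16*9996+367200=527136 · T[19,17]:17*153+9996=12597 · T[19,18]:18*1+153=171 · T[19,19]:19*0+1=1
B_18 = ΣS(18,k) = 1+131071+64439010+2798806985+28958095545+110687251039+197462483400+189036065010+106175395755+37112163803+8391004908+1256328866+125854638+8408778+367200+9996+153+1 = 682076806159
B_19 = ΣS(19,k) = 1+262143+193448101+11259666950+147589284710+693081601779+1492924634839+1709751003480+1144614626805+477297033785+129413217791+23466951300+2892439160+243577530+13916778+527136+12597+171+1 = 5832742205057

682076806159, 5832742205057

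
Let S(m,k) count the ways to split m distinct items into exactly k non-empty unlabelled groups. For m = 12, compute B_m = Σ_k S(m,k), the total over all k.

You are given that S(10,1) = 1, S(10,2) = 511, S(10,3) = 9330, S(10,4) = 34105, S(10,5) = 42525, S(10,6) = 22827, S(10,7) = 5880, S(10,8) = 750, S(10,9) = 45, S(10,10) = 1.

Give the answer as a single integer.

i=11: T(11,1)=0+1·1=1 | T(11,2)=1+2·511=1023 | T(11,3)=511+3·9330=28501 | T(11,4)=9330+4·34105=145750 | T(11,5)=34105+5·42525=246730 | T(11,6)=42525+6·22827=179487 | T(11,7)=22827+7·5880=63987 | T(11,8)=5880+8·750=11880 | T(11,9)=750+9·45=1155 | T(11,10)=45+10·1=55 | T(11,11)=1+11·0=1
i=12: T(12,1)=0+1·1=1 | T(12,2)=1+2·1023=2047 | T(12,3)=1023+3·28501=86526 | T(12,4)=28501+4·145750=611501 | T(12,5)=145750+5·246730=1379400 | T(12,6)=246730+6·179487=1323652 | T(12,7)=179487+7·63987=627396 | T(12,8)=63987+8·11880=159027 | T(12,9)=11880+9·1155=22275 | T(12,10)=1155+10·55=1705 | T(12,11)=55+11·1=66 | T(12,12)=1+12·0=1
B_12 = ΣS(12,k) = 1+2047+86526+611501+1379400+1323652+627396+159027+22275+1705+66+1 = 4213597

4213597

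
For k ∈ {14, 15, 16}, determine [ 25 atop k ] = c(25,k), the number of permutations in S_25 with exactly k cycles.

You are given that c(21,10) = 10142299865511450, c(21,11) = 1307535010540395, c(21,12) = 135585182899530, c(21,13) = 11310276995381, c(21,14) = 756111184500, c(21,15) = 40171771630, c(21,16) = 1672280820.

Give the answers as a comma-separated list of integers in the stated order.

[22] T[22,11]:21*1307535010540395+10142299865511450=37600535086859745 · T[22,12]:21*135585182899530+1307535010540395=4154823851430525 · T[22,13]:21*11310276995381+135585182899530=373100999802531 · T[22,14]:21*756111184500+11310276995381=27188611869881 · T[22,15]:21*40171771630+756111184500=1599718388730 · T[22,16]:21*1672280820+40171771630=75289668850
[23] T[23,12]:22*4154823851430525+37600535086859745=129006659818331295 · T[23,13]:22*373100999802531+4154823851430525=12363045847086207 · T[23,14]:22*27188611869881+373100999802531=971250460939913 · T[23,15]:22*1599718388730+27188611869881=62382416421941 · T[23,16]:22*75289668850+1599718388730=3256091103430
[24] T[24,13]:23*12363045847086207+129006659818331295=413356714301314056 · T[24,14]:23*971250460939913+12363045847086207=34701806448704206 · T[24,15]:23*62382416421941+971250460939913=2406046038644556 · T[24,16]:23*3256091103430+62382416421941=137272511800831
[25] T[25,14]:24*34701806448704206+413356714301314056=1246200069070215000 · T[25,15]:24*2406046038644556+34701806448704206=92446911376173550 · T[25,16]:24*137272511800831+2406046038644556=5700586321864500
Read c(25,14) = 1246200069070215000, c(25,15) = 92446911376173550, c(25,16) = 5700586321864500.

1246200069070215000, 92446911376173550, 5700586321864500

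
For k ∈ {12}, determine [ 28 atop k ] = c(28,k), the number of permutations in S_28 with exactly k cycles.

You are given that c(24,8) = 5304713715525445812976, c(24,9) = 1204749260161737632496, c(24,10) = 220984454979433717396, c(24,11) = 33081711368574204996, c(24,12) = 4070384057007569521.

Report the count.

[25] T[25,9]:24*1204749260161737632496+5304713715525445812976=34218695959407148992880 · T[25,10]:24*220984454979433717396+1204749260161737632496=6508376179668146850000 · T[25,11]:24*33081711368574204996+220984454979433717396=1014945527825214637300 · T[25,12]:24*4070384057007569521+33081711368574204996=130770928736755873500
[26] T[26,10]:25*6508376179668146850000+34218695959407148992880=196928100451110820242880 · T[26,11]:25*1014945527825214637300+6508376179668146850000=31882014375298512782500 · T[26,12]:25*130770928736755873500+1014945527825214637300=4284218746244111474800
[27] T[27,11]:26*31882014375298512782500+196928100451110820242880=1025860474208872152587880 · T[27,12]:26*4284218746244111474800+31882014375298512782500=143271701777645411127300
[28] T[28,12]:27*143271701777645411127300+1025860474208872152587880=4894196422205298253024980
Read c(28,12) = 4894196422205298253024980.

4894196422205298253024980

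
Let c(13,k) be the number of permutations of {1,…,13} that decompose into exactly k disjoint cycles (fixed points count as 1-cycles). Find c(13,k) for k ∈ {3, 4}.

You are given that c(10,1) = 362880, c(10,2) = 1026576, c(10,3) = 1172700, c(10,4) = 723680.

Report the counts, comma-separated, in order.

1931559552, 1414014888

@11  (11,1):362880·10+0→3628800, (11,2):1026576·10+362880→10628640, (11,3):1172700·10+1026576→12753576, (11,4):723680·10+1172700→8409500
@12  (12,2):10628640·11+3628800→120543840, (12,3):12753576·11+10628640→150917976, (12,4):8409500·11+12753576→105258076
@13  (13,3):150917976·12+120543840→1931559552, (13,4):105258076·12+150917976→1414014888
Read c(13,3) = 1931559552, c(13,4) = 1414014888.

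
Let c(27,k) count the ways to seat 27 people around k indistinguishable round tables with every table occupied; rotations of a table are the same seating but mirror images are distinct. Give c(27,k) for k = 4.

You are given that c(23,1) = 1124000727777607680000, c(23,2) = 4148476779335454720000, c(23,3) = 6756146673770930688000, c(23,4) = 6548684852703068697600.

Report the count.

i=24: T(24,1)=0+23·1124000727777607680000=25852016738884976640000 | T(24,2)=1124000727777607680000+23·4148476779335454720000=96538966652493066240000 | T(24,3)=4148476779335454720000+23·6756146673770930688000=159539850276066860544000 | T(24,4)=6756146673770930688000+23·6548684852703068697600=157375898285941510732800
i=25: T(25,2)=25852016738884976640000+24·96538966652493066240000=2342787216398718566400000 | T(25,3)=96538966652493066240000+24·159539850276066860544000=3925495373278097719296000 | T(25,4)=159539850276066860544000+24·157375898285941510732800=3936561409138663118131200
i=26: T(26,3)=2342787216398718566400000+25·3925495373278097719296000=100480171548351161548800000 | T(26,4)=3925495373278097719296000+25·3936561409138663118131200=102339530601744675672576000
i=27: T(27,4)=100480171548351161548800000+26·102339530601744675672576000=2761307967193712729035776000
Read c(27,4) = 2761307967193712729035776000.

2761307967193712729035776000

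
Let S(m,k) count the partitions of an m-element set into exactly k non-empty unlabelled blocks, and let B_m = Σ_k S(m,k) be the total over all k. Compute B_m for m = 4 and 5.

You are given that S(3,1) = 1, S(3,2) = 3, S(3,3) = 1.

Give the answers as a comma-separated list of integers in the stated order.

r4: T_4,1=1×1+0=1; T_4,2=2×3+1=7; T_4,3=3×1+3=6; T_4,4=4×0+1=1
r5: T_5,1=1×1+0=1; T_5,2=2×7+1=15; T_5,3=3×6+7=25; T_5,4=4×1+6=10; T_5,5=5×0+1=1
B_4 = ΣS(4,k) = 1+7+6+1 = 15
B_5 = ΣS(5,k) = 1+15+25+10+1 = 52

15, 52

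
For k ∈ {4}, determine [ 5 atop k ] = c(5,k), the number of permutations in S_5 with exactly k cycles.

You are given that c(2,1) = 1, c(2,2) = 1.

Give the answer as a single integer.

[3] T[3,2]:2*1+1=3 · T[3,3]:2*0+1=1
[4] T[4,3]:3*1+3=6 · T[4,4]:3*0+1=1
[5] T[5,4]:4*1+6=10
Read c(5,4) = 10.

10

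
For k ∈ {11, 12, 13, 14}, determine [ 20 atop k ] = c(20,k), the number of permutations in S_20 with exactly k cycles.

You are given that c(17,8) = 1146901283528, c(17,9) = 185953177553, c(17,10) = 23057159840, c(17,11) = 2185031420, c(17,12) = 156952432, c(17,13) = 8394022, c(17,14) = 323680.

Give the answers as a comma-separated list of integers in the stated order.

46280647751910, 4465226757381, 342252511900, 20692933630

row 18: T[18][9]=17·185953177553+1146901283528=4308105301929  T[18][10]=17·23057159840+185953177553=577924894833  T[18][11]=17·2185031420+23057159840=60202693980  T[18][12]=17·156952432+2185031420=4853222764  T[18][13]=17·8394022+156952432=299650806  T[18][14]=17·323680+8394022=13896582
row 19: T[19][10]=18·577924894833+4308105301929=14710753408923  T[19][11]=18·60202693980+577924894833=1661573386473  T[19][12]=18·4853222764+60202693980=147560703732  T[19][13]=18·299650806+4853222764=10246937272  T[19][14]=18·13896582+299650806=549789282
row 20: T[20][11]=19·1661573386473+14710753408923=46280647751910  T[20][12]=19·147560703732+1661573386473=4465226757381  T[20][13]=19·10246937272+147560703732=342252511900  T[20][14]=19·549789282+10246937272=20692933630
Read c(20,11) = 46280647751910, c(20,12) = 4465226757381, c(20,13) = 342252511900, c(20,14) = 20692933630.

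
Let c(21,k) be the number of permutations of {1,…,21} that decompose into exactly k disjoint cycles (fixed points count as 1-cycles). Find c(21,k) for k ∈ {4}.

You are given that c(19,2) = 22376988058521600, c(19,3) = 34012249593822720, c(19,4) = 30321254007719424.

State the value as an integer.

@20  (20,3):34012249593822720·19+22376988058521600→668609730341153280, (20,4):30321254007719424·19+34012249593822720→610116075740491776
@21  (21,4):610116075740491776·20+668609730341153280→12870931245150988800
Read c(21,4) = 12870931245150988800.

12870931245150988800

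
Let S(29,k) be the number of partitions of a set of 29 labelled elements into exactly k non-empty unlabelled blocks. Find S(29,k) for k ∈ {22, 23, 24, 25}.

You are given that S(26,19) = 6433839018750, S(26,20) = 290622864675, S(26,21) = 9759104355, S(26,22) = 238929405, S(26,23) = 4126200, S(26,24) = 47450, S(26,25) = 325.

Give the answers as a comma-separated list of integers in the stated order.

40823077538100, 1347860993700, 33738295500, 626551380

[27] T[27,20]:20*290622864675+6433839018750=12246296312250 · T[27,21]:21*9759104355+290622864675=495564056130 · T[27,22]:22*238929405+9759104355=15015551265 · T[27,23]:23*4126200+238929405=333832005 · T[27,24]:24*47450+4126200=5265000 · T[27,25]:25*325+47450=55575
[28] T[28,21]:21*495564056130+12246296312250=22653141490980 · T[28,22]:22*15015551265+495564056130=825906183960 · T[28,23]:23*333832005+15015551265=22693687380 · T[28,24]:24*5265000+333832005=460192005 · T[28,25]:25*55575+5265000=6654375
[29] T[29,22]:22*825906183960+22653141490980=40823077538100 · T[29,23]:23*22693687380+825906183960=1347860993700 · T[29,24]:24*460192005+22693687380=33738295500 · T[29,25]:25*6654375+460192005=626551380
Read S(29,22) = 40823077538100, S(29,23) = 1347860993700, S(29,24) = 33738295500, S(29,25) = 626551380.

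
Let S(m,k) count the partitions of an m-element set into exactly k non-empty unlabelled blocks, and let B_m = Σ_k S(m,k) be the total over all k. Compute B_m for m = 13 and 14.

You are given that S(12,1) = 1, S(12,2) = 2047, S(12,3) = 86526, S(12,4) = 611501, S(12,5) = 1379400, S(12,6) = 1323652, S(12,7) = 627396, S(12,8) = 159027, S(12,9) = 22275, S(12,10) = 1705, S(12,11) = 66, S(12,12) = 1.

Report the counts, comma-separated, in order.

27644437, 190899322

row 13: T[13][1]=1·1+0=1  T[13][2]=2·2047+1=4095  T[13][3]=3·86526+2047=261625  T[13][4]=4·611501+86526=2532530  T[13][5]=5·1379400+611501=7508501  T[13][6]=6·1323652+1379400=9321312  T[13][7]=7·627396+1323652=5715424  T[13][8]=8·159027+627396=1899612  T[13][9]=9·22275+159027=359502  T[13][10]=10·1705+22275=39325  T[13][11]=11·66+1705=2431  T[13][12]=12·1+66=78  T[13][13]=13·0+1=1
row 14: T[14][1]=1·1+0=1  T[14][2]=2·4095+1=8191  T[14][3]=3·261625+4095=788970  T[14][4]=4·2532530+261625=10391745  T[14][5]=5·7508501+2532530=40075035  T[14][6]=6·9321312+7508501=63436373  T[14][7]=7·5715424+9321312=49329280  T[14][8]=8·1899612+5715424=20912320  T[14][9]=9·359502+1899612=5135130  T[14][10]=10·39325+359502=752752  T[14][11]=11·2431+39325=66066  T[14][12]=12·78+2431=3367  T[14][13]=13·1+78=91  T[14][14]=14·0+1=1
B_13 = ΣS(13,k) = 1+4095+261625+2532530+7508501+9321312+5715424+1899612+359502+39325+2431+78+1 = 27644437
B_14 = ΣS(14,k) = 1+8191+788970+10391745+40075035+63436373+49329280+20912320+5135130+752752+66066+3367+91+1 = 190899322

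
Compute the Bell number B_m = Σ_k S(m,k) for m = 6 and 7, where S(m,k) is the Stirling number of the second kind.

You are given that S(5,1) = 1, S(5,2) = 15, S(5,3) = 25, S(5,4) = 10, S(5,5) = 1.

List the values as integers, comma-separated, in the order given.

203, 877

r6: T_6,1=1×1+0=1; T_6,2=2×15+1=31; T_6,3=3×25+15=90; T_6,4=4×10+25=65; T_6,5=5×1+10=15; T_6,6=6×0+1=1
r7: T_7,1=1×1+0=1; T_7,2=2×31+1=63; T_7,3=3×90+31=301; T_7,4=4×65+90=350; T_7,5=5×15+65=140; T_7,6=6×1+15=21; T_7,7=7×0+1=1
B_6 = ΣS(6,k) = 1+31+90+65+15+1 = 203
B_7 = ΣS(7,k) = 1+63+301+350+140+21+1 = 877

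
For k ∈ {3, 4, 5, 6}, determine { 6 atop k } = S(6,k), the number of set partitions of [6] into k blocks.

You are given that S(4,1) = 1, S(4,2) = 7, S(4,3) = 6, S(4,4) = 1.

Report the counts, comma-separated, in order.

i=5: T(5,2)=1+2·7=15 | T(5,3)=7+3·6=25 | T(5,4)=6+4·1=10 | T(5,5)=1+5·0=1
i=6: T(6,3)=15+3·25=90 | T(6,4)=25+4·10=65 | T(6,5)=10+5·1=15 | T(6,6)=1+6·0=1
Read S(6,3) = 90, S(6,4) = 65, S(6,5) = 15, S(6,6) = 1.

90, 65, 15, 1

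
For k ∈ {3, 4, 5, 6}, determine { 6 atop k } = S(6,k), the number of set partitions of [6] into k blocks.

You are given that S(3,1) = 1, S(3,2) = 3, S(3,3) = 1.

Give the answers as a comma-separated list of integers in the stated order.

@4  (4,1):1·1+0→1, (4,2):3·2+1→7, (4,3):1·3+3→6, (4,4):0·4+1→1
@5  (5,2):7·2+1→15, (5,3):6·3+7→25, (5,4):1·4+6→10, (5,5):0·5+1→1
@6  (6,3):25·3+15→90, (6,4):10·4+25→65, (6,5):1·5+10→15, (6,6):0·6+1→1
Read S(6,3) = 90, S(6,4) = 65, S(6,5) = 15, S(6,6) = 1.

90, 65, 15, 1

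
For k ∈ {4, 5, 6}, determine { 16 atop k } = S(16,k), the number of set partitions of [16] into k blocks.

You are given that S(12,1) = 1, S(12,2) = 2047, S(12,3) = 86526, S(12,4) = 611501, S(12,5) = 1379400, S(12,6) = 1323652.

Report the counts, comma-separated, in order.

@13  (13,1):1·1+0→1, (13,2):2047·2+1→4095, (13,3):86526·3+2047→261625, (13,4):611501·4+86526→2532530, (13,5):1379400·5+611501→7508501, (13,6):1323652·6+1379400→9321312
@14  (14,2):4095·2+1→8191, (14,3):261625·3+4095→788970, (14,4):2532530·4+261625→10391745, (14,5):7508501·5+2532530→40075035, (14,6):9321312·6+7508501→63436373
@15  (15,3):788970·3+8191→2375101, (15,4):10391745·4+788970→42355950, (15,5):40075035·5+10391745→210766920, (15,6):63436373·6+40075035→420693273
@16  (16,4):42355950·4+2375101→171798901, (16,5):210766920·5+42355950→1096190550, (16,6):420693273·6+210766920→2734926558
Read S(16,4) = 171798901, S(16,5) = 1096190550, S(16,6) = 2734926558.

171798901, 1096190550, 2734926558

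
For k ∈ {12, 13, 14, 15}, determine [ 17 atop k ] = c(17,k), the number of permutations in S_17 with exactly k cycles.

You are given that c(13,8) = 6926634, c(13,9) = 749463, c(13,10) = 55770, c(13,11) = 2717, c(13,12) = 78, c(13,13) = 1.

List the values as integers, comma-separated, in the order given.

156952432, 8394022, 323680, 8500

row 14: T[14][9]=13·749463+6926634=16669653  T[14][10]=13·55770+749463=1474473  T[14][11]=13·2717+55770=91091  T[14][12]=13·78+2717=3731  T[14][13]=13·1+78=91  T[14][14]=13·0+1=1
row 15: T[15][10]=14·1474473+16669653=37312275  T[15][11]=14·91091+1474473=2749747  T[15][12]=14·3731+91091=143325  T[15][13]=14·91+3731=5005  T[15][14]=14·1+91=105  T[15][15]=14·0+1=1
row 16: T[16][11]=15·2749747+37312275=78558480  T[16][12]=15·143325+2749747=4899622  T[16][13]=15·5005+143325=218400  T[16][14]=15·105+5005=6580  T[16][15]=15·1+105=120
row 17: T[17][12]=16·4899622+78558480=156952432  T[17][13]=16·218400+4899622=8394022  T[17][14]=16·6580+218400=323680  T[17][15]=16·120+6580=8500
Read c(17,12) = 156952432, c(17,13) = 8394022, c(17,14) = 323680, c(17,15) = 8500.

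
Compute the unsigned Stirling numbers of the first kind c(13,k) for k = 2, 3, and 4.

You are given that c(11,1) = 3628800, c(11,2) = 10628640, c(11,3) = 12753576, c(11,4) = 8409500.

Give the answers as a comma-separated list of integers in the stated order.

1486442880, 1931559552, 1414014888

@12  (12,1):3628800·11+0→39916800, (12,2):10628640·11+3628800→120543840, (12,3):12753576·11+10628640→150917976, (12,4):8409500·11+12753576→105258076
@13  (13,2):120543840·12+39916800→1486442880, (13,3):150917976·12+120543840→1931559552, (13,4):105258076·12+150917976→1414014888
Read c(13,2) = 1486442880, c(13,3) = 1931559552, c(13,4) = 1414014888.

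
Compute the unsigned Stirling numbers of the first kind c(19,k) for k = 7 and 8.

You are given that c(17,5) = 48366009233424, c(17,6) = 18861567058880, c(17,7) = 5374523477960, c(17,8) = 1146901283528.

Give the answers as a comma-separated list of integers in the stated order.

2353125040549984, 557921681547048

[18] T[18,6]:17*18861567058880+48366009233424=369012649234384 · T[18,7]:17*5374523477960+18861567058880=110228466184200 · T[18,8]:17*1146901283528+5374523477960=24871845297936
[19] T[19,7]:18*110228466184200+369012649234384=2353125040549984 · T[19,8]:18*24871845297936+110228466184200=557921681547048
Read c(19,7) = 2353125040549984, c(19,8) = 557921681547048.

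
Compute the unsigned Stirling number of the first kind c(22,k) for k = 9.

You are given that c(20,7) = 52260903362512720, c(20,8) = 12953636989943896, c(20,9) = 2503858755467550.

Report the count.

[21] T[21,8]:20*12953636989943896+52260903362512720=311333643161390640 · T[21,9]:20*2503858755467550+12953636989943896=63030812099294896
[22] T[22,9]:21*63030812099294896+311333643161390640=1634980697246583456
Read c(22,9) = 1634980697246583456.

1634980697246583456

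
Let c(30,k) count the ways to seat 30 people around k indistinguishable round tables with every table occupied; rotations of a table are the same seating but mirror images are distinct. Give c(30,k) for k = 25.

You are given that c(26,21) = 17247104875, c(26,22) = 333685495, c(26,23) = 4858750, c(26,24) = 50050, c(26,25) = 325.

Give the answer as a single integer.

80328850875

row 27: T[27][22]=26·333685495+17247104875=25922927745  T[27][23]=26·4858750+333685495=460012995  T[27][24]=26·50050+4858750=6160050  T[27][25]=26·325+50050=58500
row 28: T[28][23]=27·460012995+25922927745=38343278610  T[28][24]=27·6160050+460012995=626334345  T[28][25]=27·58500+6160050=7739550
row 29: T[29][24]=28·626334345+38343278610=55880640270  T[29][25]=28·7739550+626334345=843041745
row 30: T[30][25]=29·843041745+55880640270=80328850875
Read c(30,25) = 80328850875.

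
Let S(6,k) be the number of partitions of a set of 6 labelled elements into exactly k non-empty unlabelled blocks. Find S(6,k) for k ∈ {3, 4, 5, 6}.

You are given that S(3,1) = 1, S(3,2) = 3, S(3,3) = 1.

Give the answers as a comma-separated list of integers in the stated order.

90, 65, 15, 1

[4] T[4,1]:1*1+0=1 · T[4,2]:2*3+1=7 · T[4,3]:3*1+3=6 · T[4,4]:4*0+1=1
[5] T[5,2]:2*7+1=15 · T[5,3]:3*6+7=25 · T[5,4]:4*1+6=10 · T[5,5]:5*0+1=1
[6] T[6,3]:3*25+15=90 · T[6,4]:4*10+25=65 · T[6,5]:5*1+10=15 · T[6,6]:6*0+1=1
Read S(6,3) = 90, S(6,4) = 65, S(6,5) = 15, S(6,6) = 1.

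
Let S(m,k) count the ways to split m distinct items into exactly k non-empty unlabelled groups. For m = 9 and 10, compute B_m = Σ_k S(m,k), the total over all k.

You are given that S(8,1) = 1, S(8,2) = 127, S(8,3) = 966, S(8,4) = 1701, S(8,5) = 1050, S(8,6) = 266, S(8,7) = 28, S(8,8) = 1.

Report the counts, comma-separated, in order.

row 9: T[9][1]=1·1+0=1  T[9][2]=2·127+1=255  T[9][3]=3·966+127=3025  T[9][4]=4·1701+966=7770  T[9][5]=5·1050+1701=6951  T[9][6]=6·266+1050=2646  T[9][7]=7·28+266=462  T[9][8]=8·1+28=36  T[9][9]=9·0+1=1
row 10: T[10][1]=1·1+0=1  T[10][2]=2·255+1=511  T[10][3]=3·3025+255=9330  T[10][4]=4·7770+3025=34105  T[10][5]=5·6951+7770=42525  T[10][6]=6·2646+6951=22827  T[10][7]=7·462+2646=5880  T[10][8]=8·36+462=750  T[10][9]=9·1+36=45  T[10][10]=10·0+1=1
B_9 = ΣS(9,k) = 1+255+3025+7770+6951+2646+462+36+1 = 21147
B_10 = ΣS(10,k) = 1+511+9330+34105+42525+22827+5880+750+45+1 = 115975

21147, 115975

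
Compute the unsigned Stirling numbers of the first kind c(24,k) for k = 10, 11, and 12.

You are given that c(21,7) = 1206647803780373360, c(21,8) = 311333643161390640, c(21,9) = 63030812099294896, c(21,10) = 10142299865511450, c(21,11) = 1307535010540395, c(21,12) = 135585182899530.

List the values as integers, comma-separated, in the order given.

220984454979433717396, 33081711368574204996, 4070384057007569521

@22  (22,8):311333643161390640·21+1206647803780373360→7744654310169576800, (22,9):63030812099294896·21+311333643161390640→1634980697246583456, (22,10):10142299865511450·21+63030812099294896→276019109275035346, (22,11):1307535010540395·21+10142299865511450→37600535086859745, (22,12):135585182899530·21+1307535010540395→4154823851430525
@23  (23,9):1634980697246583456·22+7744654310169576800→43714229649594412832, (23,10):276019109275035346·22+1634980697246583456→7707401101297361068, (23,11):37600535086859745·22+276019109275035346→1103230881185949736, (23,12):4154823851430525·22+37600535086859745→129006659818331295
@24  (24,10):7707401101297361068·23+43714229649594412832→220984454979433717396, (24,11):1103230881185949736·23+7707401101297361068→33081711368574204996, (24,12):129006659818331295·23+1103230881185949736→4070384057007569521
Read c(24,10) = 220984454979433717396, c(24,11) = 33081711368574204996, c(24,12) = 4070384057007569521.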